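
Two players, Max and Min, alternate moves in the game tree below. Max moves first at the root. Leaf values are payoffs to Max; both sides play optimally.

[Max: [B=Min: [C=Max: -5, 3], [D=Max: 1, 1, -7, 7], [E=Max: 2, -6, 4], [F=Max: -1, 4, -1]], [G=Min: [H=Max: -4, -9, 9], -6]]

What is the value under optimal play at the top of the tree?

3

C (Max): max(-5, 3) = 3
D (Max): max(1, 1, -7, 7) = 7
E (Max): max(2, -6, 4) = 4
F (Max): max(-1, 4, -1) = 4
B (Min): min(3, 7, 4, 4) = 3
H (Max): max(-4, -9, 9) = 9
G (Min): min(9, -6) = -6
Root (Max): max(3, -6) = 3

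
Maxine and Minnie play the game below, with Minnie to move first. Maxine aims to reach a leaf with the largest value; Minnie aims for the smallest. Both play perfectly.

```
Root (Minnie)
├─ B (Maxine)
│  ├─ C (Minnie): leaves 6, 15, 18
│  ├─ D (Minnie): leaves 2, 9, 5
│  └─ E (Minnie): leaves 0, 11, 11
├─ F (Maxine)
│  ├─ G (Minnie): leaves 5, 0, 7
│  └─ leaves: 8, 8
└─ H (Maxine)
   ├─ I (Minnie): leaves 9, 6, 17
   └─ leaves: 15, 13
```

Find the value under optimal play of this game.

C (Minnie): min(6, 15, 18) = 6
D (Minnie): min(2, 9, 5) = 2
E (Minnie): min(0, 11, 11) = 0
B (Maxine): max(6, 2, 0) = 6
G (Minnie): min(5, 0, 7) = 0
F (Maxine): max(0, 8, 8) = 8
I (Minnie): min(9, 6, 17) = 6
H (Maxine): max(6, 15, 13) = 15
Root (Minnie): min(6, 8, 15) = 6

6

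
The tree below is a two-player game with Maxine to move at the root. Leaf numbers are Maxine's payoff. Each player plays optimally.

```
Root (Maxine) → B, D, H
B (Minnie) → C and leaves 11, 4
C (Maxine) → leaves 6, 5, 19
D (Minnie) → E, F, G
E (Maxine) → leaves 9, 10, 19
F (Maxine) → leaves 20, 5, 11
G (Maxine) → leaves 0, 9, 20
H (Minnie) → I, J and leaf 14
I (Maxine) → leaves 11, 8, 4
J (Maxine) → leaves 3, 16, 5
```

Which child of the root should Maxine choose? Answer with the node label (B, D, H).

C (Maxine): max(6, 5, 19) = 19
B (Minnie): min(19, 11, 4) = 4
E (Maxine): max(9, 10, 19) = 19
F (Maxine): max(20, 5, 11) = 20
G (Maxine): max(0, 9, 20) = 20
D (Minnie): min(19, 20, 20) = 19
I (Maxine): max(11, 8, 4) = 11
J (Maxine): max(3, 16, 5) = 16
H (Minnie): min(11, 16, 14) = 11
Root (Maxine): max(4, 19, 11) = 19
Maxine picks the child with the highest value: D (value 19).

D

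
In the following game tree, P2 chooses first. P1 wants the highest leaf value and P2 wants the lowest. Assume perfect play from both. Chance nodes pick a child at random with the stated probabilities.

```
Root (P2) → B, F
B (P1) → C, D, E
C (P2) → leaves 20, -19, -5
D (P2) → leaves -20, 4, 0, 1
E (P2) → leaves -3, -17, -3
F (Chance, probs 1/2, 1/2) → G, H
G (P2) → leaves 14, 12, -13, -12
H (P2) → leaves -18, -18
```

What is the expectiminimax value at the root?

C (P2): min(20, -19, -5) = -19
D (P2): min(-20, 4, 0, 1) = -20
E (P2): min(-3, -17, -3) = -17
B (P1): max(-19, -20, -17) = -17
G (P2): min(14, 12, -13, -12) = -13
H (P2): min(-18, -18) = -18
F (Chance): 1/2·-13 + 1/2·-18 = -15.5
Root (P2): min(-17, -15.5) = -17

-17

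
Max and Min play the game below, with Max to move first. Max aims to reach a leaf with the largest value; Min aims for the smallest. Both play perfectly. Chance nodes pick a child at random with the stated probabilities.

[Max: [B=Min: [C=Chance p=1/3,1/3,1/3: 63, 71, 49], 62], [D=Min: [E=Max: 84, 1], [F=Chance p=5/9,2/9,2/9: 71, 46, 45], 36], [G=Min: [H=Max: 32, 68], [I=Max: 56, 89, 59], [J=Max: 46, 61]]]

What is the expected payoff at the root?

C (Chance): 1/3·63 + 1/3·71 + 1/3·49 = 61
B (Min): min(61, 62) = 61
E (Max): max(84, 1) = 84
F (Chance): 5/9·71 + 2/9·46 + 2/9·45 = 59.67
D (Min): min(84, 59.67, 36) = 36
H (Max): max(32, 68) = 68
I (Max): max(56, 89, 59) = 89
J (Max): max(46, 61) = 61
G (Min): min(68, 89, 61) = 61
Root (Max): max(61, 36, 61) = 61

61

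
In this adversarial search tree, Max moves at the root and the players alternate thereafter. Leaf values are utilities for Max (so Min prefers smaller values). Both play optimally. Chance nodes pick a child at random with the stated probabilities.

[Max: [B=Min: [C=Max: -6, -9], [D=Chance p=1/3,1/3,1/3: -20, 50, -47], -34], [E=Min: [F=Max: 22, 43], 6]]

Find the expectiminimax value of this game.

6

C (Max): max(-6, -9) = -6
D (Chance): 1/3·-20 + 1/3·50 + 1/3·-47 = -5.67
B (Min): min(-6, -5.67, -34) = -34
F (Max): max(22, 43) = 43
E (Min): min(43, 6) = 6
Root (Max): max(-34, 6) = 6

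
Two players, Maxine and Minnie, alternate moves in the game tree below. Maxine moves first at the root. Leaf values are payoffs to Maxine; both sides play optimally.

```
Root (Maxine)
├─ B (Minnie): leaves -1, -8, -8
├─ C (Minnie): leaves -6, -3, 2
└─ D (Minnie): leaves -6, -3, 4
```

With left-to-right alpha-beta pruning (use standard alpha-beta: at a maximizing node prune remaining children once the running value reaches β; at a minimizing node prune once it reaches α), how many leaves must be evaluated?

B [α=-∞,β=+∞]: v=-8
C [α=-8,β=+∞]: v=-6
D [α=-6,β=+∞]: v=-6 after child 1 ≤ α → α-cutoff, skip 2
Root [α=-∞,β=+∞]: v=-6
Leaves evaluated: 7 of 9.

7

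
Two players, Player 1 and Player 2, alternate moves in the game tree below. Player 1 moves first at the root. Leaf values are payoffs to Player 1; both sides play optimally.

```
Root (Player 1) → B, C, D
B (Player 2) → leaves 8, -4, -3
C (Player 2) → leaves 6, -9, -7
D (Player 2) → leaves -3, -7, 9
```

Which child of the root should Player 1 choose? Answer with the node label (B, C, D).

B

B (Player 2): min(8, -4, -3) = -4
C (Player 2): min(6, -9, -7) = -9
D (Player 2): min(-3, -7, 9) = -7
Root (Player 1): max(-4, -9, -7) = -4
Player 1 picks the child with the highest value: B (value -4).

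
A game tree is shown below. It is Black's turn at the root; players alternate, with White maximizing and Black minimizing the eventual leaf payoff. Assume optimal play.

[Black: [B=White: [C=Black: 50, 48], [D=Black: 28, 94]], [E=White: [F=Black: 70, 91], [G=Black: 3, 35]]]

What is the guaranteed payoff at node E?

70

F: min(70, 91) = 70
G: min(3, 35) = 3
E: max(70, 3) = 70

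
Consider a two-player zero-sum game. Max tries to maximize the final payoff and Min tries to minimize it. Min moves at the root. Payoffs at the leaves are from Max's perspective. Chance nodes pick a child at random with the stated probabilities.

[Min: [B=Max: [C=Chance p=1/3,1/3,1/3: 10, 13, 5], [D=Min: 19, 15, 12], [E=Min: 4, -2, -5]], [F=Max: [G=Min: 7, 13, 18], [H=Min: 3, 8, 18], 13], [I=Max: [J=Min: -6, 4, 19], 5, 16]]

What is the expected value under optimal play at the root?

C (Chance): 1/3·10 + 1/3·13 + 1/3·5 = 9.33
D (Min): min(19, 15, 12) = 12
E (Min): min(4, -2, -5) = -5
B (Max): max(9.33, 12, -5) = 12
G (Min): min(7, 13, 18) = 7
H (Min): min(3, 8, 18) = 3
F (Max): max(7, 3, 13) = 13
J (Min): min(-6, 4, 19) = -6
I (Max): max(-6, 5, 16) = 16
Root (Min): min(12, 13, 16) = 12

12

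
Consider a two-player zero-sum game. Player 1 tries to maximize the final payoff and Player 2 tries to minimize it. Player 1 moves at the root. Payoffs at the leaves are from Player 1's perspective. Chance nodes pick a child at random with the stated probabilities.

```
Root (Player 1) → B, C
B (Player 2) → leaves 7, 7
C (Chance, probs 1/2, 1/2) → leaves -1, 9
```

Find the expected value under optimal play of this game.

7

B (Player 2): min(7, 7) = 7
C (Chance): 1/2·-1 + 1/2·9 = 4
Root (Player 1): max(7, 4) = 7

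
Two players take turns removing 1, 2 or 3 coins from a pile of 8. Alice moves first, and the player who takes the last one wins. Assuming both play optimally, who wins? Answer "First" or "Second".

Second

Positions where the player to move wins (W) vs loses (L):
i:   0  1  2  3  4  5  6  7  8
     L  W  W  W  L  W  W  W  L
Position 8 is L, so the second player wins.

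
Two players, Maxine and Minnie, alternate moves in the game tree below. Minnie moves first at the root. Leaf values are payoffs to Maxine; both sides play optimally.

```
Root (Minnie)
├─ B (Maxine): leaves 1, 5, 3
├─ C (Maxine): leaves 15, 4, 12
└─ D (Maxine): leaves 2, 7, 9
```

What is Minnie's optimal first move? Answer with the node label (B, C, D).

B

B (Maxine): max(1, 5, 3) = 5
C (Maxine): max(15, 4, 12) = 15
D (Maxine): max(2, 7, 9) = 9
Root (Minnie): min(5, 15, 9) = 5
Minnie picks the child with the lowest value: B (value 5).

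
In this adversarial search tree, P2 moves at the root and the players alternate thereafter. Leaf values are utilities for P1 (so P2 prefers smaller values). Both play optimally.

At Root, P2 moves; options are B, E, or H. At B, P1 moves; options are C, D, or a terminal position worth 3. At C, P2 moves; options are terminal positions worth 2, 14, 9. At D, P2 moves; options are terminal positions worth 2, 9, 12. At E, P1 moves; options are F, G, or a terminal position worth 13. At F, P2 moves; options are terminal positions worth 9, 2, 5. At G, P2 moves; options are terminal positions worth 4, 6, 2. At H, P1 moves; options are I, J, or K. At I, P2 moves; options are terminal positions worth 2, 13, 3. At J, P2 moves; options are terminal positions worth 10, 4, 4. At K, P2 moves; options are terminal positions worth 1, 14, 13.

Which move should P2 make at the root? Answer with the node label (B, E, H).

C (P2): min(2, 14, 9) = 2
D (P2): min(2, 9, 12) = 2
B (P1): max(2, 2, 3) = 3
F (P2): min(9, 2, 5) = 2
G (P2): min(4, 6, 2) = 2
E (P1): max(2, 2, 13) = 13
I (P2): min(2, 13, 3) = 2
J (P2): min(10, 4, 4) = 4
K (P2): min(1, 14, 13) = 1
H (P1): max(2, 4, 1) = 4
Root (P2): min(3, 13, 4) = 3
P2 picks the child with the lowest value: B (value 3).

B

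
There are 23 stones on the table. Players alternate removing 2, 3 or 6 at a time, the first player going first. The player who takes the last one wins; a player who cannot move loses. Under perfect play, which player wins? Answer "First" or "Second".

Positions where the player to move wins (W) vs loses (L):
i:   0  1  2  3  4  5  6  7  8  9 10 11 12 13 14 15 16 17 18 19 20 21 22 23
     L  L  W  W  W  L  W  W  W  L  L  W  W  W  L  W  W  W  L  L  W  W  W  L
Position 23 is L, so the second player wins.

Second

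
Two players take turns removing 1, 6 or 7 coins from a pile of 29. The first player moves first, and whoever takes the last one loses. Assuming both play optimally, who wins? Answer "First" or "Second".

Positions where the player to move wins (W) vs loses (L):
i:   0  1  2  3  4  5  6  7  8  9 10 11 12 13 14 15 16 17 18 19 20 21 22 23 24 25 26 27 28 29
     W  L  W  L  W  L  W  W  W  W  W  W  W  L  W  L  W  L  W  W  W  W  W  W  W  L  W  L  W  L
Position 29 is L, so the second player wins.

Second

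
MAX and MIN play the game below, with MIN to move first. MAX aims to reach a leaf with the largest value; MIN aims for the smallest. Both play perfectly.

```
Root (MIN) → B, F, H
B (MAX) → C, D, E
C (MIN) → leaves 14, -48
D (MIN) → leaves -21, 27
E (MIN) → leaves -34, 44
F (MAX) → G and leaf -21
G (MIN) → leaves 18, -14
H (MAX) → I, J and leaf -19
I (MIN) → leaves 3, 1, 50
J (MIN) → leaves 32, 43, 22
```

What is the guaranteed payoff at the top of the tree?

C (MIN): min(14, -48) = -48
D (MIN): min(-21, 27) = -21
E (MIN): min(-34, 44) = -34
B (MAX): max(-48, -21, -34) = -21
G (MIN): min(18, -14) = -14
F (MAX): max(-14, -21) = -14
I (MIN): min(3, 1, 50) = 1
J (MIN): min(32, 43, 22) = 22
H (MAX): max(1, 22, -19) = 22
Root (MIN): min(-21, -14, 22) = -21

-21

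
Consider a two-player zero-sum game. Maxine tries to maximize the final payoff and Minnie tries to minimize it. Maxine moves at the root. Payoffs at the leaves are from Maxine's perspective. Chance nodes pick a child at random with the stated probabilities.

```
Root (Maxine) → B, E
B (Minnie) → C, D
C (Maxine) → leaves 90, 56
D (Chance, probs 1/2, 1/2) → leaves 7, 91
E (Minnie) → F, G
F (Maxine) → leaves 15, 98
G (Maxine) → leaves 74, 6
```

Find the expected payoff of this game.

74

C (Maxine): max(90, 56) = 90
D (Chance): 1/2·7 + 1/2·91 = 49
B (Minnie): min(90, 49) = 49
F (Maxine): max(15, 98) = 98
G (Maxine): max(74, 6) = 74
E (Minnie): min(98, 74) = 74
Root (Maxine): max(49, 74) = 74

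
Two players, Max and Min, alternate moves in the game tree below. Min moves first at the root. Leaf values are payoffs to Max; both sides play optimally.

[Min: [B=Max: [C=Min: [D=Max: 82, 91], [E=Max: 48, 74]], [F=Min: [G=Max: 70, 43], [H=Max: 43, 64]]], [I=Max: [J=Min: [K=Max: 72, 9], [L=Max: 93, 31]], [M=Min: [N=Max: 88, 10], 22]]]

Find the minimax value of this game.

D (Max): max(82, 91) = 91
E (Max): max(48, 74) = 74
C (Min): min(91, 74) = 74
G (Max): max(70, 43) = 70
H (Max): max(43, 64) = 64
F (Min): min(70, 64) = 64
B (Max): max(74, 64) = 74
K (Max): max(72, 9) = 72
L (Max): max(93, 31) = 93
J (Min): min(72, 93) = 72
N (Max): max(88, 10) = 88
M (Min): min(88, 22) = 22
I (Max): max(72, 22) = 72
Root (Min): min(74, 72) = 72

72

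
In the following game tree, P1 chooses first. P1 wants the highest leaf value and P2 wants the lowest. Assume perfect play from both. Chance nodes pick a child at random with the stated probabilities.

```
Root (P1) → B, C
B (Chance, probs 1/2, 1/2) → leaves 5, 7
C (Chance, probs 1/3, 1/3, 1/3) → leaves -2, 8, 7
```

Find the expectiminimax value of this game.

B (Chance): 1/2·5 + 1/2·7 = 6
C (Chance): 1/3·-2 + 1/3·8 + 1/3·7 = 4.33
Root (P1): max(6, 4.33) = 6

6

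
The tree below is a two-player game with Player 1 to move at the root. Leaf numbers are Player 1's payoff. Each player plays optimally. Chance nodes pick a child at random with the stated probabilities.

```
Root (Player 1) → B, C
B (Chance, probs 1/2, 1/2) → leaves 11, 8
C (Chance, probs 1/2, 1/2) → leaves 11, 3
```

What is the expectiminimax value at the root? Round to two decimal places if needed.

B (Chance): 1/2·11 + 1/2·8 = 9.5
C (Chance): 1/2·11 + 1/2·3 = 7
Root (Player 1): max(9.5, 7) = 9.5

9.5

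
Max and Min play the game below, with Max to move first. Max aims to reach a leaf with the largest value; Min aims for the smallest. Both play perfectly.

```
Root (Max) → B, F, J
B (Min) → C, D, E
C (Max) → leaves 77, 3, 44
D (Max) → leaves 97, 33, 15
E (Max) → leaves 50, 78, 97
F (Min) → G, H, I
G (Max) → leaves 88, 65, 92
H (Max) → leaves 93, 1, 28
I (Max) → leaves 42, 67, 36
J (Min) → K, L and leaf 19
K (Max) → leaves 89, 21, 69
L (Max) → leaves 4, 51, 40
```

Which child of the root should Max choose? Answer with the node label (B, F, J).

B

C (Max): max(77, 3, 44) = 77
D (Max): max(97, 33, 15) = 97
E (Max): max(50, 78, 97) = 97
B (Min): min(77, 97, 97) = 77
G (Max): max(88, 65, 92) = 92
H (Max): max(93, 1, 28) = 93
I (Max): max(42, 67, 36) = 67
F (Min): min(92, 93, 67) = 67
K (Max): max(89, 21, 69) = 89
L (Max): max(4, 51, 40) = 51
J (Min): min(89, 51, 19) = 19
Root (Max): max(77, 67, 19) = 77
Max picks the child with the highest value: B (value 77).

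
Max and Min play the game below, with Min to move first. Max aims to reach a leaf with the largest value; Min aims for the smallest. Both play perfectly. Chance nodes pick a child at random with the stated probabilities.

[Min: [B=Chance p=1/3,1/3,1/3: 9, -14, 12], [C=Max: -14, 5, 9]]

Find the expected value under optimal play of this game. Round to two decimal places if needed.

B (Chance): 1/3·9 + 1/3·-14 + 1/3·12 = 2.33
C (Max): max(-14, 5, 9) = 9
Root (Min): min(2.33, 9) = 2.33

2.33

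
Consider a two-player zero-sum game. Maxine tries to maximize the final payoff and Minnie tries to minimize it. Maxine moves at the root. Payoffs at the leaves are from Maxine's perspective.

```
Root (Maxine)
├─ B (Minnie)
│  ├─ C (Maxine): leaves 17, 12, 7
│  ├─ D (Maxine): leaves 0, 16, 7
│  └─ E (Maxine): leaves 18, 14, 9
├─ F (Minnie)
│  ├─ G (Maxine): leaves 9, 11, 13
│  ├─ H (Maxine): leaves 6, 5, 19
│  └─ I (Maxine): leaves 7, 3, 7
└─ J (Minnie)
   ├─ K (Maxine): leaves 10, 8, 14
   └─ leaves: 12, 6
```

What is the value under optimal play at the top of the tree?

16

C (Maxine): max(17, 12, 7) = 17
D (Maxine): max(0, 16, 7) = 16
E (Maxine): max(18, 14, 9) = 18
B (Minnie): min(17, 16, 18) = 16
G (Maxine): max(9, 11, 13) = 13
H (Maxine): max(6, 5, 19) = 19
I (Maxine): max(7, 3, 7) = 7
F (Minnie): min(13, 19, 7) = 7
K (Maxine): max(10, 8, 14) = 14
J (Minnie): min(14, 12, 6) = 6
Root (Maxine): max(16, 7, 6) = 16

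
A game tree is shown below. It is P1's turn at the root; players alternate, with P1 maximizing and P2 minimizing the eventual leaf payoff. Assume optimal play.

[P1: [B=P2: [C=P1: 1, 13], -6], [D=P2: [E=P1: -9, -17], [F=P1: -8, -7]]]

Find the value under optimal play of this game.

-6

C (P1): max(1, 13) = 13
B (P2): min(13, -6) = -6
E (P1): max(-9, -17) = -9
F (P1): max(-8, -7) = -7
D (P2): min(-9, -7) = -9
Root (P1): max(-6, -9) = -6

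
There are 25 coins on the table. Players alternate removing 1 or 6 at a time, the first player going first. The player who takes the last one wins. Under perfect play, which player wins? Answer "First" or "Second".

Compute winning (W) and losing (L) positions by backward induction:
i:   0  1  2  3  4  5  6  7  8  9 10 11 12 13 14 15 16 17 18 19 20 21 22 23 24 25
     L  W  L  W  L  W  W  L  W  L  W  L  W  W  L  W  L  W  L  W  W  L  W  L  W  L
Position 25 is L, so the second player wins.

Second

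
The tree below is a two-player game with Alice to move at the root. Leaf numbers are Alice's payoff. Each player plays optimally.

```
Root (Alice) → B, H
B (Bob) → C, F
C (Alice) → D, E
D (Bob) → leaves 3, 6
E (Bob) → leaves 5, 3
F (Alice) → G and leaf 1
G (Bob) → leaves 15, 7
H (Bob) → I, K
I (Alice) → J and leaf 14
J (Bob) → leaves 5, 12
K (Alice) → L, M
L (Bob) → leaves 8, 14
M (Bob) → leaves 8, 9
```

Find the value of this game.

8

D (Bob): min(3, 6) = 3
E (Bob): min(5, 3) = 3
C (Alice): max(3, 3) = 3
G (Bob): min(15, 7) = 7
F (Alice): max(7, 1) = 7
B (Bob): min(3, 7) = 3
J (Bob): min(5, 12) = 5
I (Alice): max(5, 14) = 14
L (Bob): min(8, 14) = 8
M (Bob): min(8, 9) = 8
K (Alice): max(8, 8) = 8
H (Bob): min(14, 8) = 8
Root (Alice): max(3, 8) = 8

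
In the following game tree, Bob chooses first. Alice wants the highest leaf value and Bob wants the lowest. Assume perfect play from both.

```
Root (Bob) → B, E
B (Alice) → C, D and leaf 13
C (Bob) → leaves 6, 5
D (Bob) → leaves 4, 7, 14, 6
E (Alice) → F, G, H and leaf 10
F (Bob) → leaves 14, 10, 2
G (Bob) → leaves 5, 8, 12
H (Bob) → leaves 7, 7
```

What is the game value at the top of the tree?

C (Bob): min(6, 5) = 5
D (Bob): min(4, 7, 14, 6) = 4
B (Alice): max(5, 4, 13) = 13
F (Bob): min(14, 10, 2) = 2
G (Bob): min(5, 8, 12) = 5
H (Bob): min(7, 7) = 7
E (Alice): max(2, 5, 7, 10) = 10
Root (Bob): min(13, 10) = 10

10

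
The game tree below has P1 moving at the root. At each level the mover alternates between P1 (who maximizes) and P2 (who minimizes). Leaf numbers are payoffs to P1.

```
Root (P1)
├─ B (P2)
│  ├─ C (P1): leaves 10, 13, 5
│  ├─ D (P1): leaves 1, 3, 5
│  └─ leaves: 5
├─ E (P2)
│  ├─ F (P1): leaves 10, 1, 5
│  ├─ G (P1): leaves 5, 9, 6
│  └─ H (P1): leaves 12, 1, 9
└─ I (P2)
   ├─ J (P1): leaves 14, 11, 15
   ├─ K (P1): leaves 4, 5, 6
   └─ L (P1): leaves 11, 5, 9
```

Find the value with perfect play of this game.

9

C (P1): max(10, 13, 5) = 13
D (P1): max(1, 3, 5) = 5
B (P2): min(13, 5, 5) = 5
F (P1): max(10, 1, 5) = 10
G (P1): max(5, 9, 6) = 9
H (P1): max(12, 1, 9) = 12
E (P2): min(10, 9, 12) = 9
J (P1): max(14, 11, 15) = 15
K (P1): max(4, 5, 6) = 6
L (P1): max(11, 5, 9) = 11
I (P2): min(15, 6, 11) = 6
Root (P1): max(5, 9, 6) = 9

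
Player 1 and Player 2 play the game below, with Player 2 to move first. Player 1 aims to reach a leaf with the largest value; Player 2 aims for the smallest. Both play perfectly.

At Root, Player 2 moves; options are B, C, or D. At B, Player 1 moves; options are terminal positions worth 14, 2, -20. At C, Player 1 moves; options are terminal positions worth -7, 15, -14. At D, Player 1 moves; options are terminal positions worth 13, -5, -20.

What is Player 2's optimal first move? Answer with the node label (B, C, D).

D

B (Player 1): max(14, 2, -20) = 14
C (Player 1): max(-7, 15, -14) = 15
D (Player 1): max(13, -5, -20) = 13
Root (Player 2): min(14, 15, 13) = 13
Player 2 picks the child with the lowest value: D (value 13).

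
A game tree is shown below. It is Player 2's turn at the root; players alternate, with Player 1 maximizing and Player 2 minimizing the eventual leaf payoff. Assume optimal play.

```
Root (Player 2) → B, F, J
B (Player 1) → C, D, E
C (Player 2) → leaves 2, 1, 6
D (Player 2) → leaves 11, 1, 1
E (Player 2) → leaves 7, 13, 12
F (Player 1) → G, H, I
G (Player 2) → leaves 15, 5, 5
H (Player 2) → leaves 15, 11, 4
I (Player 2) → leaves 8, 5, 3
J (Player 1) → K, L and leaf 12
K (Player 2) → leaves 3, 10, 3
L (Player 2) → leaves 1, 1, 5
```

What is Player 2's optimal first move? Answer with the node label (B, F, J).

F

C (Player 2): min(2, 1, 6) = 1
D (Player 2): min(11, 1, 1) = 1
E (Player 2): min(7, 13, 12) = 7
B (Player 1): max(1, 1, 7) = 7
G (Player 2): min(15, 5, 5) = 5
H (Player 2): min(15, 11, 4) = 4
I (Player 2): min(8, 5, 3) = 3
F (Player 1): max(5, 4, 3) = 5
K (Player 2): min(3, 10, 3) = 3
L (Player 2): min(1, 1, 5) = 1
J (Player 1): max(3, 1, 12) = 12
Root (Player 2): min(7, 5, 12) = 5
Player 2 picks the child with the lowest value: F (value 5).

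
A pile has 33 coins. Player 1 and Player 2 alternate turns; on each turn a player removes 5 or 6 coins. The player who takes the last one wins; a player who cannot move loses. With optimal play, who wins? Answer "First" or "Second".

Compute winning (W) and losing (L) positions by backward induction:
i:   0  1  2  3  4  5  6  7  8  9 10 11 12 13 14 15 16 17 18 19 20 21 22 23 24 25 26 27 28 29 30 31 32 33
     L  L  L  L  L  W  W  W  W  W  W  L  L  L  L  L  W  W  W  W  W  W  L  L  L  L  L  W  W  W  W  W  W  L
Position 33 is L, so the second player wins.

Second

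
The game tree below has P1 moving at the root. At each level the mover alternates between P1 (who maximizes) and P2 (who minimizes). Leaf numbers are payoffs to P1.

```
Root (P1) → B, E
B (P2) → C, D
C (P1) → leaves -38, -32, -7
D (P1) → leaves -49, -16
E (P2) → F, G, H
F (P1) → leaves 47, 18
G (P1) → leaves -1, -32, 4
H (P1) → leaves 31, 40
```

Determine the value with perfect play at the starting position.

4

C (P1): max(-38, -32, -7) = -7
D (P1): max(-49, -16) = -16
B (P2): min(-7, -16) = -16
F (P1): max(47, 18) = 47
G (P1): max(-1, -32, 4) = 4
H (P1): max(31, 40) = 40
E (P2): min(47, 4, 40) = 4
Root (P1): max(-16, 4) = 4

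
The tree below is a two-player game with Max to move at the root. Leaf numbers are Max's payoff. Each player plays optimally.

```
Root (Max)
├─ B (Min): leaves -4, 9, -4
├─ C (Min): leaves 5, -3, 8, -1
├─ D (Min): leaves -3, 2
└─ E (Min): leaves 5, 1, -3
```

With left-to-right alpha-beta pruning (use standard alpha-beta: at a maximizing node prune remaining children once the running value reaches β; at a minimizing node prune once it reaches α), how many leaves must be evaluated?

B [α=-∞,β=+∞]: v=-4
C [α=-4,β=+∞]: v=-3
D [α=-3,β=+∞]: v=-3 after child 1 ≤ α → α-cutoff, skip 1
E [α=-3,β=+∞]: v=-3
Root [α=-∞,β=+∞]: v=-3
Leaves evaluated: 11 of 12.

11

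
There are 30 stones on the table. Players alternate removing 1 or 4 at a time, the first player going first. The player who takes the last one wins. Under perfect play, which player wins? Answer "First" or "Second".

i:   0  1  2  3  4  5  6  7  8  9 10 11 12 13 14 15 16 17 18 19 20 21 22 23 24 25 26 27 28 29 30
     L  W  L  W  W  L  W  L  W  W  L  W  L  W  W  L  W  L  W  W  L  W  L  W  W  L  W  L  W  W  L
Position 30 is L, so the second player wins.

Second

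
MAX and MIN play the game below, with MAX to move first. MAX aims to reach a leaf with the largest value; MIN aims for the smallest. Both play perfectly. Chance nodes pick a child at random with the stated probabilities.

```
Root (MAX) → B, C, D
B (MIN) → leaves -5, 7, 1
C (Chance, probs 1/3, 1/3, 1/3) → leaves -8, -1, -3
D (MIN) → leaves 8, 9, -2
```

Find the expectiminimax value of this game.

B (MIN): min(-5, 7, 1) = -5
C (Chance): 1/3·-8 + 1/3·-1 + 1/3·-3 = -4
D (MIN): min(8, 9, -2) = -2
Root (MAX): max(-5, -4, -2) = -2

-2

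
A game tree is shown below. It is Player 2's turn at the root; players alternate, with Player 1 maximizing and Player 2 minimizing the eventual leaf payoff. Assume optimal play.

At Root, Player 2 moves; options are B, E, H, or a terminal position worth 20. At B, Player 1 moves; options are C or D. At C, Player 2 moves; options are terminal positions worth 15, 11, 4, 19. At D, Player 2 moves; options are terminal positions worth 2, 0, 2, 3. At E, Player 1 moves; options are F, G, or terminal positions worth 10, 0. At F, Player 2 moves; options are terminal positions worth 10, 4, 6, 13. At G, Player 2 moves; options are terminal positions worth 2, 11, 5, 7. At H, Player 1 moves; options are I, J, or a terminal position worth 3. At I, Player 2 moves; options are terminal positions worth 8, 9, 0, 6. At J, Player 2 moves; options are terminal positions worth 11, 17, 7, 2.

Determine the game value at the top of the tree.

C (Player 2): min(15, 11, 4, 19) = 4
D (Player 2): min(2, 0, 2, 3) = 0
B (Player 1): max(4, 0) = 4
F (Player 2): min(10, 4, 6, 13) = 4
G (Player 2): min(2, 11, 5, 7) = 2
E (Player 1): max(4, 2, 10, 0) = 10
I (Player 2): min(8, 9, 0, 6) = 0
J (Player 2): min(11, 17, 7, 2) = 2
H (Player 1): max(0, 2, 3) = 3
Root (Player 2): min(4, 10, 3, 20) = 3

3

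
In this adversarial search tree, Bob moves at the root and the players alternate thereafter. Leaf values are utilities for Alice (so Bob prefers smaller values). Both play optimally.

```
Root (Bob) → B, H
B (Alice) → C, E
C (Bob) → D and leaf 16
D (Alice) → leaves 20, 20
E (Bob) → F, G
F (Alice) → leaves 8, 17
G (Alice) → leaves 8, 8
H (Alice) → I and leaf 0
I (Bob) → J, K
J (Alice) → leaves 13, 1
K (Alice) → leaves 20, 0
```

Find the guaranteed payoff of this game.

D (Alice): max(20, 20) = 20
C (Bob): min(20, 16) = 16
F (Alice): max(8, 17) = 17
G (Alice): max(8, 8) = 8
E (Bob): min(17, 8) = 8
B (Alice): max(16, 8) = 16
J (Alice): max(13, 1) = 13
K (Alice): max(20, 0) = 20
I (Bob): min(13, 20) = 13
H (Alice): max(13, 0) = 13
Root (Bob): min(16, 13) = 13

13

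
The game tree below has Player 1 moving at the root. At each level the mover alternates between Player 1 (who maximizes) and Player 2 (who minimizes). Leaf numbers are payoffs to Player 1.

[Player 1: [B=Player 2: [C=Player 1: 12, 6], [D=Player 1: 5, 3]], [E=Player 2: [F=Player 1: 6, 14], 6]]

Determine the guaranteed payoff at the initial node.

6

C (Player 1): max(12, 6) = 12
D (Player 1): max(5, 3) = 5
B (Player 2): min(12, 5) = 5
F (Player 1): max(6, 14) = 14
E (Player 2): min(14, 6) = 6
Root (Player 1): max(5, 6) = 6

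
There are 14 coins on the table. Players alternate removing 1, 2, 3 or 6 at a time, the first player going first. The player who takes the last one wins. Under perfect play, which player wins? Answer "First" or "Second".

First

Compute winning (W) and losing (L) positions by backward induction:
i:   0  1  2  3  4  5  6  7  8  9 10 11 12 13 14
     L  W  W  W  L  W  W  W  L  W  W  W  L  W  W
Position 14 is W, so the first player wins.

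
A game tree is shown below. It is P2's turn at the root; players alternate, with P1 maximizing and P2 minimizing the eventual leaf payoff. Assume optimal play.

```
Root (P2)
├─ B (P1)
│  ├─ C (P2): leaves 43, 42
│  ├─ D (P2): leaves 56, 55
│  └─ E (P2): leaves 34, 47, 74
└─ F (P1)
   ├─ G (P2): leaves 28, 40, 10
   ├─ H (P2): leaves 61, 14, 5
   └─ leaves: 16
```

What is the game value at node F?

G: min(28, 40, 10) = 10
H: min(61, 14, 5) = 5
F: max(10, 5, 16) = 16

16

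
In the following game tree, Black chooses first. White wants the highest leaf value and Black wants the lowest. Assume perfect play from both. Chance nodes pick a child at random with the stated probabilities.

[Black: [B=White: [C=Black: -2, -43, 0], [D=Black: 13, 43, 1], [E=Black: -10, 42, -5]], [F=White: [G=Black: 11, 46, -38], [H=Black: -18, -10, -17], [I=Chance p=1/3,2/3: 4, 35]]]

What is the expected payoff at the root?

C (Black): min(-2, -43, 0) = -43
D (Black): min(13, 43, 1) = 1
E (Black): min(-10, 42, -5) = -10
B (White): max(-43, 1, -10) = 1
G (Black): min(11, 46, -38) = -38
H (Black): min(-18, -10, -17) = -18
I (Chance): 1/3·4 + 2/3·35 = 24.67
F (White): max(-38, -18, 24.67) = 24.67
Root (Black): min(1, 24.67) = 1

1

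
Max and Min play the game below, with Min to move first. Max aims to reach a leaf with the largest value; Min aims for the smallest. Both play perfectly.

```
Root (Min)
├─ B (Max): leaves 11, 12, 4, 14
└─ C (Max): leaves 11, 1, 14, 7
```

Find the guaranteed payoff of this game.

14

B (Max): max(11, 12, 4, 14) = 14
C (Max): max(11, 1, 14, 7) = 14
Root (Min): min(14, 14) = 14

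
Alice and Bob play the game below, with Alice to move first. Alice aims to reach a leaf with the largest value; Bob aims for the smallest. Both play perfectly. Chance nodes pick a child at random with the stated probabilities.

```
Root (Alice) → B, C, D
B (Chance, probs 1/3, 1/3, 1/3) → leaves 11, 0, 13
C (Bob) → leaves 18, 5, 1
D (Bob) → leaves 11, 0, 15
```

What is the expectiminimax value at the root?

B (Chance): 1/3·11 + 1/3·0 + 1/3·13 = 8
C (Bob): min(18, 5, 1) = 1
D (Bob): min(11, 0, 15) = 0
Root (Alice): max(8, 1, 0) = 8

8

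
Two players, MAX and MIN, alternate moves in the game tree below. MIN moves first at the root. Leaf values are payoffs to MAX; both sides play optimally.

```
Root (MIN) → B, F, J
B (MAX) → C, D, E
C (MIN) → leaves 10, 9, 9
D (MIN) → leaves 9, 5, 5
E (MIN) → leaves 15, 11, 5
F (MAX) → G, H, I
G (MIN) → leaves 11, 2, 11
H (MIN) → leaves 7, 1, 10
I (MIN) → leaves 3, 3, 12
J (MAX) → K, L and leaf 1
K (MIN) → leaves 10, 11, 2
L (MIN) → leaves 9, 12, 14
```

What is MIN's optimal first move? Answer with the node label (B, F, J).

F

C (MIN): min(10, 9, 9) = 9
D (MIN): min(9, 5, 5) = 5
E (MIN): min(15, 11, 5) = 5
B (MAX): max(9, 5, 5) = 9
G (MIN): min(11, 2, 11) = 2
H (MIN): min(7, 1, 10) = 1
I (MIN): min(3, 3, 12) = 3
F (MAX): max(2, 1, 3) = 3
K (MIN): min(10, 11, 2) = 2
L (MIN): min(9, 12, 14) = 9
J (MAX): max(2, 9, 1) = 9
Root (MIN): min(9, 3, 9) = 3
MIN picks the child with the lowest value: F (value 3).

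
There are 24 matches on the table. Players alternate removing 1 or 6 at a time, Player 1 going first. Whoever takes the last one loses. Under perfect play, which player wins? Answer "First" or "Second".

Second

Positions where the player to move wins (W) vs loses (L):
i:   0  1  2  3  4  5  6  7  8  9 10 11 12 13 14 15 16 17 18 19 20 21 22 23 24
     W  L  W  L  W  L  W  W  L  W  L  W  L  W  W  L  W  L  W  L  W  W  L  W  L
Position 24 is L, so the second player wins.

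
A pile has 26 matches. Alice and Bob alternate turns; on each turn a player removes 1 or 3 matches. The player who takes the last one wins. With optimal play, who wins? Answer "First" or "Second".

Second

Mark each pile size as W (mover wins) or L (mover loses):
i:   0  1  2  3  4  5  6  7  8  9 10 11 12 13 14 15 16 17 18 19 20 21 22 23 24 25 26
     L  W  L  W  L  W  L  W  L  W  L  W  L  W  L  W  L  W  L  W  L  W  L  W  L  W  L
Position 26 is L, so the second player wins.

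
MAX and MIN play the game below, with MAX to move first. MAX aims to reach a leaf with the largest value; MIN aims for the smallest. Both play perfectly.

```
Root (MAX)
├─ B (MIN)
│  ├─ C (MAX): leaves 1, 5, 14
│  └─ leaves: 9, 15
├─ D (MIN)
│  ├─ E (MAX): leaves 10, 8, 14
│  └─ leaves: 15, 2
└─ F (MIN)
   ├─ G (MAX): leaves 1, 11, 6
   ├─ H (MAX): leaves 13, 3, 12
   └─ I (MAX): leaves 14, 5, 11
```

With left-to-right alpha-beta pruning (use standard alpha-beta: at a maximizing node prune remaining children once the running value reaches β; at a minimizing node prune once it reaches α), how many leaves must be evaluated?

15

C [α=-∞,β=+∞]: v=14
B [α=-∞,β=+∞]: v=9
E [α=9,β=+∞]: v=14
D [α=9,β=+∞]: v=2
G [α=9,β=+∞]: v=11
H [α=9,β=11]: v=13 after child 1 ≥ β → β-cutoff, skip 2
I [α=9,β=11]: v=14 after child 1 ≥ β → β-cutoff, skip 2
F [α=9,β=+∞]: v=11
Root [α=-∞,β=+∞]: v=11
Leaves evaluated: 15 of 19.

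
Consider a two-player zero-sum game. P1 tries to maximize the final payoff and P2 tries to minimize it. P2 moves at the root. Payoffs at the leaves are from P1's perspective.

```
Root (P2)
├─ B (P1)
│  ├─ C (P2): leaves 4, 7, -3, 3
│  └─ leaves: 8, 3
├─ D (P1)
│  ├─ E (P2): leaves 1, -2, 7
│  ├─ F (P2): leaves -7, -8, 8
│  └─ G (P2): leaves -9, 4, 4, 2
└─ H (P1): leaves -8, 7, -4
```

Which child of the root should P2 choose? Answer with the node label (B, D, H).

D

C (P2): min(4, 7, -3, 3) = -3
B (P1): max(-3, 8, 3) = 8
E (P2): min(1, -2, 7) = -2
F (P2): min(-7, -8, 8) = -8
G (P2): min(-9, 4, 4, 2) = -9
D (P1): max(-2, -8, -9) = -2
H (P1): max(-8, 7, -4) = 7
Root (P2): min(8, -2, 7) = -2
P2 picks the child with the lowest value: D (value -2).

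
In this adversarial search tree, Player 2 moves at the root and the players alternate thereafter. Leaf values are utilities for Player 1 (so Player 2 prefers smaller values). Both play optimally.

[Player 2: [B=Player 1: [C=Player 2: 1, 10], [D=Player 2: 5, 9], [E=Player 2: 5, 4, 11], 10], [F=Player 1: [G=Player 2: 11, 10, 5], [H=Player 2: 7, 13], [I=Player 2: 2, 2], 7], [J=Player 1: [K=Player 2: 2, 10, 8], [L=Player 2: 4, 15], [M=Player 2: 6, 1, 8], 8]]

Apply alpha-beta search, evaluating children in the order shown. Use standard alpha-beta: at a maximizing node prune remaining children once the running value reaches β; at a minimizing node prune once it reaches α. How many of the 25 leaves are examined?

C [α=-∞,β=+∞]: v=1
D [α=1,β=+∞]: v=5
E [α=5,β=+∞]: v=5 after child 1 ≤ α → α-cutoff, skip 2
B [α=-∞,β=+∞]: v=10
G [α=-∞,β=10]: v=5
H [α=5,β=10]: v=7
I [α=7,β=10]: v=2 after child 1 ≤ α → α-cutoff, skip 1
F [α=-∞,β=10]: v=7
K [α=-∞,β=7]: v=2
L [α=2,β=7]: v=4
M [α=4,β=7]: v=1 after child 2 ≤ α → α-cutoff, skip 1
J [α=-∞,β=7]: v=8
Root [α=-∞,β=+∞]: v=7
Leaves evaluated: 21 of 25.

21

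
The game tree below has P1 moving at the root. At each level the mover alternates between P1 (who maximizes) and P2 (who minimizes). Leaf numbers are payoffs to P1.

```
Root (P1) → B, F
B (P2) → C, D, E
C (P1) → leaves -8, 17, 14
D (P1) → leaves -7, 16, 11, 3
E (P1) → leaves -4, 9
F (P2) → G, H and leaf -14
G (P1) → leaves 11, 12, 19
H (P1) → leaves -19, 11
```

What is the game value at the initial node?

C (P1): max(-8, 17, 14) = 17
D (P1): max(-7, 16, 11, 3) = 16
E (P1): max(-4, 9) = 9
B (P2): min(17, 16, 9) = 9
G (P1): max(11, 12, 19) = 19
H (P1): max(-19, 11) = 11
F (P2): min(19, 11, -14) = -14
Root (P1): max(9, -14) = 9

9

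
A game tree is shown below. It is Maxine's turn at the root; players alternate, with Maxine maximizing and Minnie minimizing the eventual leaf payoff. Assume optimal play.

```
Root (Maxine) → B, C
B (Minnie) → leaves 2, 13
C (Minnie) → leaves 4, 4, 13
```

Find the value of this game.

4

B (Minnie): min(2, 13) = 2
C (Minnie): min(4, 4, 13) = 4
Root (Maxine): max(2, 4) = 4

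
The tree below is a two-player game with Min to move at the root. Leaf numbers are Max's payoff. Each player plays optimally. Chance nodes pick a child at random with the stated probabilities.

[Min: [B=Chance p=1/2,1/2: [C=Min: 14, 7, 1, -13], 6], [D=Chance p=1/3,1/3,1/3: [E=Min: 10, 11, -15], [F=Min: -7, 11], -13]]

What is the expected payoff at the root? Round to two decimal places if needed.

C (Min): min(14, 7, 1, -13) = -13
B (Chance): 1/2·-13 + 1/2·6 = -3.5
E (Min): min(10, 11, -15) = -15
F (Min): min(-7, 11) = -7
D (Chance): 1/3·-15 + 1/3·-7 + 1/3·-13 = -11.67
Root (Min): min(-3.5, -11.67) = -11.67

-11.67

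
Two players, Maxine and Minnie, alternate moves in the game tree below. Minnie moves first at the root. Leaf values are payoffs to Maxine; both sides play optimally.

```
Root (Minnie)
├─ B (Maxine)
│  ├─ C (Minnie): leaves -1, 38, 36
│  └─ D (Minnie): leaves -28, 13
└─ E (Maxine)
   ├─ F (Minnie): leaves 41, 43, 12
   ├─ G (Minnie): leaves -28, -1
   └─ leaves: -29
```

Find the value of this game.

C (Minnie): min(-1, 38, 36) = -1
D (Minnie): min(-28, 13) = -28
B (Maxine): max(-1, -28) = -1
F (Minnie): min(41, 43, 12) = 12
G (Minnie): min(-28, -1) = -28
E (Maxine): max(12, -28, -29) = 12
Root (Minnie): min(-1, 12) = -1

-1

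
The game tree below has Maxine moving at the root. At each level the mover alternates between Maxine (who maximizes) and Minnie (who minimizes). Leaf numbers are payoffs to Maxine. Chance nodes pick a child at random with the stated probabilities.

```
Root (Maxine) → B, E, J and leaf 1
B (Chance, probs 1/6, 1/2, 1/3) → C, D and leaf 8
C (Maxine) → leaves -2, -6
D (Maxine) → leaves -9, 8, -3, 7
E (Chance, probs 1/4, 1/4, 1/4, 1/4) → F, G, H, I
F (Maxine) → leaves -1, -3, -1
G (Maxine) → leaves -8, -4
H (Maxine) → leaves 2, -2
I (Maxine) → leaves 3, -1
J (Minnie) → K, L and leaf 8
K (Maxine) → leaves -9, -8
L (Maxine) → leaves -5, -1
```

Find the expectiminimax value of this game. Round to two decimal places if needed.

6.33

C (Maxine): max(-2, -6) = -2
D (Maxine): max(-9, 8, -3, 7) = 8
B (Chance): 1/6·-2 + 1/2·8 + 1/3·8 = 6.33
F (Maxine): max(-1, -3, -1) = -1
G (Maxine): max(-8, -4) = -4
H (Maxine): max(2, -2) = 2
I (Maxine): max(3, -1) = 3
E (Chance): 1/4·-1 + 1/4·-4 + 1/4·2 + 1/4·3 = 0
K (Maxine): max(-9, -8) = -8
L (Maxine): max(-5, -1) = -1
J (Minnie): min(-8, -1, 8) = -8
Root (Maxine): max(6.33, 0, -8, 1) = 6.33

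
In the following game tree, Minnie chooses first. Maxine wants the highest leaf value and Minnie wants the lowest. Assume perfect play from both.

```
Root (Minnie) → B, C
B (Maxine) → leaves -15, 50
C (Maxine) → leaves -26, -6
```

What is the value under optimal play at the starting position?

B (Maxine): max(-15, 50) = 50
C (Maxine): max(-26, -6) = -6
Root (Minnie): min(50, -6) = -6

-6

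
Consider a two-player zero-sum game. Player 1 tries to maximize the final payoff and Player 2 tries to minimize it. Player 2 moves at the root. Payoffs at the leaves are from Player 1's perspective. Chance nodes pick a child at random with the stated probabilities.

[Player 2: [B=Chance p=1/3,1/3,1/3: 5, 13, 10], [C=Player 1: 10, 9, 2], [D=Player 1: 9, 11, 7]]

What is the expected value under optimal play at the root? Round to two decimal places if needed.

9.33

B (Chance): 1/3·5 + 1/3·13 + 1/3·10 = 9.33
C (Player 1): max(10, 9, 2) = 10
D (Player 1): max(9, 11, 7) = 11
Root (Player 2): min(9.33, 10, 11) = 9.33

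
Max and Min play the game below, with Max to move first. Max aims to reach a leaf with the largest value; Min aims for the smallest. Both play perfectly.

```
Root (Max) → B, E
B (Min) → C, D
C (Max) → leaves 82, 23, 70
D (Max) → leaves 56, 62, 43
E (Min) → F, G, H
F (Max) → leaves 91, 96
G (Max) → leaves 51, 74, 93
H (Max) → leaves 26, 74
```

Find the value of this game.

C (Max): max(82, 23, 70) = 82
D (Max): max(56, 62, 43) = 62
B (Min): min(82, 62) = 62
F (Max): max(91, 96) = 96
G (Max): max(51, 74, 93) = 93
H (Max): max(26, 74) = 74
E (Min): min(96, 93, 74) = 74
Root (Max): max(62, 74) = 74

74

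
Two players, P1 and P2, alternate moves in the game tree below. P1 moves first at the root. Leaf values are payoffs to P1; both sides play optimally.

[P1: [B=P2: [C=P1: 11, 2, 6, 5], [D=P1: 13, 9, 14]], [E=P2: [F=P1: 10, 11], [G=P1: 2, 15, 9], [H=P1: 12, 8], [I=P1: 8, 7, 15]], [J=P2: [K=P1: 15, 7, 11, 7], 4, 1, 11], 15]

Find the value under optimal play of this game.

15

C (P1): max(11, 2, 6, 5) = 11
D (P1): max(13, 9, 14) = 14
B (P2): min(11, 14) = 11
F (P1): max(10, 11) = 11
G (P1): max(2, 15, 9) = 15
H (P1): max(12, 8) = 12
I (P1): max(8, 7, 15) = 15
E (P2): min(11, 15, 12, 15) = 11
K (P1): max(15, 7, 11, 7) = 15
J (P2): min(15, 4, 1, 11) = 1
Root (P1): max(11, 11, 1, 15) = 15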